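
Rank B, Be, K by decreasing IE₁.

Be > B > K

Removing the outermost electron gets harder across a period and easier down a group.
Here both period and group differ, so the two effects have to be weighed against each other.
B > K: relative to K, both the across-period and down-group shifts push B's first ionization energy up.
Be > B: this pair runs against the simple trend — see the exception note.
Note the exception: Be has a higher first ionization energy than B, contrary to the simple trend — removing B's lone 2p electron is easier than breaking Be's filled 2s².
Approximate values (kJ/mol): Be 900, B 801, K 419.
So from highest to lowest: Be > B > K.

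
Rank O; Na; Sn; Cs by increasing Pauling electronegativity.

O is in period 2, group 16; Na is in period 3, group 1; Sn is in period 5, group 14; Cs is in period 6, group 1.
Electronegativity increases across a period and decreases down a group, tracking effective nuclear charge and atomic size.
Here both period and group differ, so the two effects have to be weighed against each other.
Na > Cs: they share group 1; the group trend gives Na the larger value.
Sn > Na: period and group pull opposite ways; the across-period shift dominates (1.96 vs 0.93).
O > Sn: relative to Sn, both the across-period and down-group shifts push O's electronegativity up.
Approximate values (Pauling): O 3.44, Na 0.93, Sn 1.96, Cs 0.79.
So from lowest to highest: Cs < Na < Sn < O.

Cs, Na, Sn, O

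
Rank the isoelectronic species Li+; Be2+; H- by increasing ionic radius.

All of these have 2 electrons, so size is governed by nuclear charge alone: the more protons, the stronger the pull on the same electron cloud, and the smaller the ion.
Nuclear charges: Be2+ (Z=4), Li+ (Z=3), H- (Z=1).
Smallest to largest: Be2+ < Li+ < H-.

Be2+, Li+, H-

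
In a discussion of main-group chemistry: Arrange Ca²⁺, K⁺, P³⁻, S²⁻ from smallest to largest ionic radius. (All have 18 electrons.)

All of these have 18 electrons, so size is governed by nuclear charge alone: the more protons, the stronger the pull on the same electron cloud, and the smaller the ion.
Nuclear charges: Ca²⁺ (Z=20), K⁺ (Z=19), S²⁻ (Z=16), P³⁻ (Z=15).
Smallest to largest: Ca²⁺ < K⁺ < S²⁻ < P³⁻.

Ca²⁺, K⁺, S²⁻, P³⁻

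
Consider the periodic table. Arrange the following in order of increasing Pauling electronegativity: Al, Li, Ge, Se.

Li is in period 2, group 1; Al is in period 3, group 13; Ge is in period 4, group 14; Se is in period 4, group 16.
Electronegativity increases across a period and decreases down a group, tracking effective nuclear charge and atomic size.
These span different periods and groups, so the two trends combine.
Al > Li: period and group pull opposite ways; the across-period shift dominates (1.61 vs 0.98).
Ge > Al: the two effects oppose for this pair; the across-period effect wins (2.01 vs 1.61).
Se > Ge: both are in period 4; the period trend gives Se the larger value.
Approximate values (Pauling): Li 0.98, Al 1.61, Ge 2.01, Se 2.55.
So from lowest to highest: Li < Al < Ge < Se.

Li < Al < Ge < Se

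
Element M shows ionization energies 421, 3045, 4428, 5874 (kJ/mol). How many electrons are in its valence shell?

Look for the largest jump between consecutive ionization energies: IE2/IE1 ≈ 7.2, far larger than any earlier ratio.
That jump marks the point where a core electron is being removed. So the atom has 1 valence electron.

1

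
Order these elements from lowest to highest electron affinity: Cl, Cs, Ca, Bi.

Ca < Cs < Bi < Cl

Adding an electron releases more energy for atoms nearer the top right (short of the noble gases).
Neither a single period nor a single group — weigh both effects.
Cs > Ca: this pair runs against the simple trend — see the exception note.
Bi > Cs: Bi lies to the right of Cs in period 6, so the across-period effect alone puts Bi higher.
Cl > Bi: both effects reinforce here, so Cl is clearly the higher of the two.
Note the exception: Cs has a higher electron affinity than Ca, contrary to the simple trend — adding an electron to Ca (ns²) has to open a new, higher-energy np subshell, which is unfavourable.
For reference (kJ/mol): Cl 349, Ca 2, Cs 46, Bi 91.
So from lowest to highest: Ca < Cs < Bi < Cl.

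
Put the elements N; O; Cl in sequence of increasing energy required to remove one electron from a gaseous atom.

N is in period 2, group 15; O is in period 2, group 16; Cl is in period 3, group 17.
First ionization energy rises across a period (greater Z_eff holds electrons more tightly) and falls down a group (valence electrons are farther from the nucleus).
Neither a single period nor a single group — weigh both effects.
O > Cl: the two effects oppose for this pair; the down-group effect wins (1314 vs 1251 kJ/mol).
N > O: this pair runs against the simple trend — see the exception note.
Note the exception: N has a higher first ionization energy than O, contrary to the simple trend — pairing an electron in O's 2p⁴ costs repulsion energy, so O ionizes more easily than half-filled N (2p³).
For reference (kJ/mol): N 1402, O 1314, Cl 1251.
So from lowest to highest: Cl < O < N.

Cl < O < N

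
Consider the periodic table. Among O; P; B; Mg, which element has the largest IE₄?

IE_4 is the cost of taking one more electron from the +3 cation: O³⁺ still has 3 valence electrons; P³⁺ still has 2 valence electrons; B³⁺ is the bare [He] core; Mg³⁺ is already 1 electron into the core.
Pulling an electron out of a noble-gas core costs far more than removing a remaining valence electron, so Mg and B sit at the high end of IE_4.
Valence configurations: O³⁺ [He]2s²2p¹, P³⁺ [Ne]3s².
Approximate IE_4 values (kJ/mol): O 7469, P 4964, B 25026, Mg 10543.
Putting it together, IE_4: P < O < Mg < B.

B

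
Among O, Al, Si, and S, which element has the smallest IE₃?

Al

After 2 electrons have been removed, what remains? O²⁺ still has 4 valence electrons; Al²⁺ still has 1 valence electron; Si²⁺ still has 2 valence electrons; S²⁺ still has 4 valence electrons.
All are still removing valence electrons, so compare the +2 ions as you would atoms: IE_3 generally rises across a period (higher Z_eff) and falls down a group (larger shell), subject to the usual subshell exceptions.
Valence configurations: O²⁺ [He]2s²2p², Al²⁺ [Ne]3s¹, Si²⁺ [Ne]3s², S²⁺ [Ne]3s²3p².
The numbers (kJ/mol): O 5300, Al 2745, Si 3232, S 3357.
Putting it together, IE_3: Al < Si < S < O.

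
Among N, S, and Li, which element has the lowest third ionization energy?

S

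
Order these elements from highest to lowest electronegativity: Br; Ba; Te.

Br, Te, Ba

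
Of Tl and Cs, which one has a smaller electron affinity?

Cs is in period 6, group 1; Tl is in period 6, group 13.
Electron affinity generally becomes more exothermic across a period toward the halogens and less exothermic down a group.
All lie in period 6; the across-period trend (electron affinity increases left to right) applies, with the exception below.
Note the exception: Cs has a higher electron affinity than Tl, contrary to the simple trend — Tl's ns²np¹ configuration gives only a small electron affinity — the sparsely filled np subshell binds an added electron weakly.
Tabulated electron affinity (kJ/mol): Cs 46, Tl 19.
So Tl has the smaller electron affinity (Tl < Cs).

Tl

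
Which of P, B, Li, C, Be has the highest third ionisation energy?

Be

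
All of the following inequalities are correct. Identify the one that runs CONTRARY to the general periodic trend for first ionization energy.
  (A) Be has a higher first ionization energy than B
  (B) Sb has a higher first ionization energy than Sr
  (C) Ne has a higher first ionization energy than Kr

(A)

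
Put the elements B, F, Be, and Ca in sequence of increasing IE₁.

Removing the outermost electron gets harder across a period and easier down a group.
Here both period and group differ, so the two effects have to be weighed against each other.
B > Ca: relative to Ca, both the across-period and down-group shifts push B's first ionization energy up.
Be > B: this pair runs against the simple trend — see the exception note.
F > Be: both are in period 2; the period trend gives F the larger value.
Note the exception: Be has a higher first ionization energy than B, contrary to the simple trend — removing B's lone 2p electron is easier than breaking Be's filled 2s².
For reference (kJ/mol): Be 900, B 801, F 1681, Ca 590.
So from lowest to highest: Ca < B < Be < F.

Ca < B < Be < F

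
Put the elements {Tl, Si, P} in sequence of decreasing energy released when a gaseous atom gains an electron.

Si, P, Tl

Si is in period 3, group 14; P is in period 3, group 15; Tl is in period 6, group 13.
Atoms with high Z_eff and room in the valence shell (especially the halogens) have the most exothermic electron affinities.
These span different periods and groups, so the two trends combine.
P > Tl: relative to Tl, both the across-period and down-group shifts push P's electron affinity up.
Si > P: this pair runs against the simple trend — see the exception note.
Note the exception: Si has a higher electron affinity than P, contrary to the simple trend — adding an electron to P's half-filled 3p³ is unfavourable, so Si (3p²) has the more exothermic EA.
Tabulated electron affinity (kJ/mol): Si 134, P 72, Tl 19.
So from highest to lowest: Si > P > Tl.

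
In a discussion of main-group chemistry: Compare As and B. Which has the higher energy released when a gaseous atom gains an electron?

B is in period 2, group 13; As is in period 4, group 15.
Atoms with high Z_eff and room in the valence shell (especially the halogens) have the most exothermic electron affinities.
These span different periods and groups, so the two trends combine.
As > B: period and group pull opposite ways; the across-period shift dominates (78 vs 27 kJ/mol).
Approximate values (kJ/mol): B 27, As 78.
So As has the higher energy released when a gaseous atom gains an electron (As > B).

As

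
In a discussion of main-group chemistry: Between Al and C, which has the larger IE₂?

Consider each +1 ion: Al⁺ still has 2 valence electrons; C⁺ still has 3 valence electrons.
All are still removing valence electrons, so compare the +1 ions as you would atoms: IE_2 generally rises across a period (higher Z_eff) and falls down a group (larger shell), subject to the usual subshell exceptions.
Valence configurations: Al⁺ [Ne]3s², C⁺ [He]2s²2p¹.
Approximate IE_2 values (kJ/mol): Al 1817, C 2353.
So the second ionization energies run Al < C.

C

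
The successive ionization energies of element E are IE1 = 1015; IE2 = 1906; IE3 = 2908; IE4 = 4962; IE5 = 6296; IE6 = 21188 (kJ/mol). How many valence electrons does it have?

5

Look for the largest jump between consecutive ionization energies: IE6/IE5 ≈ 3.4, far larger than any earlier ratio.
That jump marks the point where a core electron is being removed. So the atom has 5 valence electrons.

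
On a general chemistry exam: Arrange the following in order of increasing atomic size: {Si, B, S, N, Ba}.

N < B < S < Si < Ba

B is in period 2, group 13; N is in period 2, group 15; Si is in period 3, group 14; S is in period 3, group 16; Ba is in period 6, group 2.
Moving right in a period, electrons are added to the same shell under a stronger nuclear pull, so atoms get smaller; moving down, a new shell is opened and atoms get larger.
These span different periods and groups, so the two trends combine.
B > N: both are in period 2; the period trend gives B the larger value.
S > B: period and group pull opposite ways; the down-group shift dominates (103 vs 85 pm).
Si > S: both are in period 3; the period trend gives Si the larger value.
Ba > Si: both effects reinforce here, so Ba is clearly the larger of the two.
Approximate values (pm): B 85, N 71, Si 116, S 103, Ba 196.
So from smallest to largest: N < B < S < Si < Ba.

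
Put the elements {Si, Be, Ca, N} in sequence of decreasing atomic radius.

Across a period the added protons contract the valence shell; down a group each new principal shell makes the atom larger.
These span different periods and groups, so the two trends combine.
Be > N: Be lies to the left of N in period 2, so the across-period effect alone puts Be larger.
Si > Be: period and group pull opposite ways; the down-group shift dominates (116 vs 102 pm).
Ca > Si: both effects reinforce here, so Ca is clearly the larger of the two.
Approximate values (pm): Be 102, N 71, Si 116, Ca 171.
So from largest to smallest: Ca > Si > Be > N.

Ca > Si > Be > N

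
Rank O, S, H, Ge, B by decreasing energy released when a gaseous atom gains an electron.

S, O, Ge, H, B

Electron affinity generally becomes more exothermic across a period toward the halogens and less exothermic down a group.
Here both period and group differ, so the two effects have to be weighed against each other.
H > B: the two effects oppose for this pair; the down-group effect wins (73 vs 27 kJ/mol).
Ge > H: period and group pull opposite ways; the across-period shift dominates (119 vs 73 kJ/mol).
O > Ge: both effects reinforce here, so O is clearly the higher of the two.
S > O: this pair runs against the simple trend — see the exception note.
Note the exception: S has a higher electron affinity than O, contrary to the simple trend — the compact 2p subshell of O repels the added electron more than S's larger 3p does.
Tabulated electron affinity (kJ/mol): H 73, B 27, O 141, S 200, Ge 119.
So from highest to lowest: S > O > Ge > H > B.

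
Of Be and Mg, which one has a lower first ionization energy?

Mg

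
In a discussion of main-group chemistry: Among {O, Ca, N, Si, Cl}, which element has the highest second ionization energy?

O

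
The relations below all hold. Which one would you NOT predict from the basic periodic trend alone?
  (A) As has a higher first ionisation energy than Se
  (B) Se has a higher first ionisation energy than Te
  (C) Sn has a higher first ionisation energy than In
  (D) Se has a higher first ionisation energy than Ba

(A)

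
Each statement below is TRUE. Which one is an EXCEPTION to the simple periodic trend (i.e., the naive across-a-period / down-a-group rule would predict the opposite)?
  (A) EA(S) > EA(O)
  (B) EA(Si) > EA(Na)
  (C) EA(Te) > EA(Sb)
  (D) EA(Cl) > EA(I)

The general trend: electron affinity increases across a period and decreases down a group.
(A) S (period 3, group 16) vs O (period 2, group 16): the stated order contradicts the simple trend.
(B) Si (period 3, group 14) vs Na (period 3, group 1): the stated order agrees with the simple trend.
(C) Te (period 5, group 16) vs Sb (period 5, group 15): the stated order agrees with the simple trend.
(D) Cl (period 3, group 17) vs I (period 5, group 17): the stated order agrees with the simple trend.
The exception is (A): the compact 2p subshell of O repels the added electron more than S's larger 3p does.

(A)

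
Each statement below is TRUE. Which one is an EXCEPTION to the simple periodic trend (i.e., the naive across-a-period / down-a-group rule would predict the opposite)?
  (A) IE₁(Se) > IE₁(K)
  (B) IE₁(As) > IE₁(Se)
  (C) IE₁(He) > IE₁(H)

(B)

The general trend: first ionization energy increases across a period and decreases down a group.
(A) Se (period 4, group 16) vs K (period 4, group 1): the stated order agrees with the simple trend.
(B) As (period 4, group 15) vs Se (period 4, group 16): the stated order contradicts the simple trend.
(C) He (period 1, group 18) vs H (period 1, group 1): the stated order agrees with the simple trend.
The exception is (B): Se (4p⁴) ionizes more easily than half-filled As (4p³).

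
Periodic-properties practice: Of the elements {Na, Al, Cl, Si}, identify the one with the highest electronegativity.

Cl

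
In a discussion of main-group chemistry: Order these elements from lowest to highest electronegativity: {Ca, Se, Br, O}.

Ca < Se < Br < O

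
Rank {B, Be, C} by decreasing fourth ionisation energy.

After 3 electrons have been removed, what remains? B³⁺ is the bare [He] core; Be³⁺ is already 1 electron into the core; C³⁺ still has 1 valence electron.
Core electrons are held far more tightly than valence electrons, so Be and B top the IE_4 order.
The numbers (kJ/mol): B 25026, Be 21007, C 6223.
Overall IE_4 order: C < Be < B.

B > Be > C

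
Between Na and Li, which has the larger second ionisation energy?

IE_2 is the cost of taking one more electron from the +1 cation: Na⁺ is the bare [Ne] core; Li⁺ is the bare [He] core.
All of these are removing an electron from a noble-gas core or deeper; the smaller core (lower principal quantum number) is held far more tightly, and within a period the higher nuclear charge binds the same core more tightly.
Tabulated IE_2 (kJ/mol): Na 4562, Li 7298.
Hence IE_2: Na < Li.

Li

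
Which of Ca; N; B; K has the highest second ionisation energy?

K

IE_2 is the cost of taking one more electron from the +1 cation: Ca⁺ still has 1 valence electron; N⁺ still has 4 valence electrons; B⁺ still has 2 valence electrons; K⁺ is the bare [Ar] core.
Breaking into a closed-shell core is much more expensive than removing a leftover valence electron — K has the largest IE_2 here.
Valence configurations: Ca⁺ [Ar]4s¹, N⁺ [He]2s²2p², B⁺ [He]2s².
Approximate IE_2 values (kJ/mol): Ca 1145, N 2856, B 2427, K 3052.
Hence IE_2: Ca < B < N < K.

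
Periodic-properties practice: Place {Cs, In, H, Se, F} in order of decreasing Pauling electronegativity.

F, Se, H, In, Cs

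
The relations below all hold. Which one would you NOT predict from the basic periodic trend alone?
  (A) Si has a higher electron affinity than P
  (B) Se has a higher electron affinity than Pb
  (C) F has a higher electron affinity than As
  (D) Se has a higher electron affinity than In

(A)

The general trend: electron affinity increases across a period and decreases down a group.
(A) Si (period 3, group 14) vs P (period 3, group 15): the stated order contradicts the simple trend.
(B) Se (period 4, group 16) vs Pb (period 6, group 14): the stated order agrees with the simple trend.
(C) F (period 2, group 17) vs As (period 4, group 15): the stated order agrees with the simple trend.
(D) Se (period 4, group 16) vs In (period 5, group 13): the stated order agrees with the simple trend.
The exception is (A): adding an electron to P's half-filled 3p³ is unfavourable, so Si (3p²) has the more exothermic EA.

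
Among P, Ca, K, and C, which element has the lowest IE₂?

Ca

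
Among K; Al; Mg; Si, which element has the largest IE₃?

The third ionization energy removes an electron from the +2 ion. For each element: K²⁺ is already 1 electron into the core; Al²⁺ still has 1 valence electron; Mg²⁺ is the bare [Ne] core; Si²⁺ still has 2 valence electrons.
Core electrons are held far more tightly than valence electrons, so K and Mg top the IE_3 order.
Valence configurations: Al²⁺ [Ne]3s¹, Si²⁺ [Ne]3s².
The numbers (kJ/mol): K 4420, Al 2745, Mg 7733, Si 3232.
So the third ionization energies run Al < Si < K < Mg.

Mg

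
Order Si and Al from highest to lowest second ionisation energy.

Consider each +1 ion: Si⁺ still has 3 valence electrons; Al⁺ still has 2 valence electrons.
All are still removing valence electrons, so compare the +1 ions as you would atoms: IE_2 generally rises across a period (higher Z_eff) and falls down a group (larger shell), subject to the usual subshell exceptions.
Valence configurations: Si⁺ [Ne]3s²3p¹, Al⁺ [Ne]3s².
Si⁺ loses a lone 3p electron whereas Al⁺ must break into a filled 3s² pair, so IE_2(Al) > IE_2(Si) even though Si has the higher nuclear charge.
Tabulated IE_2 (kJ/mol): Si 1577, Al 1817.
Hence IE_2: Si < Al.

Al > Si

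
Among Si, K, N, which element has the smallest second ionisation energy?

After 1 electron has been removed, what remains? Si⁺ still has 3 valence electrons; K⁺ is the bare [Ar] core; N⁺ still has 4 valence electrons.
Pulling an electron out of a noble-gas core costs far more than removing a remaining valence electron, so K sits at the high end of IE_2.
Valence configurations: Si⁺ [Ne]3s²3p¹, N⁺ [He]2s²2p².
Tabulated IE_2 (kJ/mol): Si 1577, K 3052, N 2856.
Hence IE_2: Si < N < K.

Si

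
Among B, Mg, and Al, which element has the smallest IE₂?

Mg

The second ionization energy removes an electron from the +1 ion. For each element: B⁺ still has 2 valence electrons; Mg⁺ still has 1 valence electron; Al⁺ still has 2 valence electrons.
All are still removing valence electrons, so compare the +1 ions as you would atoms: IE_2 generally rises across a period (higher Z_eff) and falls down a group (larger shell), subject to the usual subshell exceptions.
Valence configurations: B⁺ [He]2s², Mg⁺ [Ne]3s¹, Al⁺ [Ne]3s².
Tabulated IE_2 (kJ/mol): B 2427, Mg 1451, Al 1817.
Overall IE_2 order: Mg < Al < B.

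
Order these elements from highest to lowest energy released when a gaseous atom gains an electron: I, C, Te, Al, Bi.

I > Te > C > Bi > Al

C is in period 2, group 14; Al is in period 3, group 13; Te is in period 5, group 16; I is in period 5, group 17; Bi is in period 6, group 15.
Adding an electron releases more energy for atoms nearer the top right (short of the noble gases).
These span different periods and groups, so the two trends combine.
Bi > Al: the two effects oppose for this pair; the across-period effect wins (91 vs 42 kJ/mol).
C > Bi: the two effects oppose for this pair; the down-group effect wins (122 vs 91 kJ/mol).
Te > C: the two effects oppose for this pair; the across-period effect wins (190 vs 122 kJ/mol).
I > Te: both are in period 5; the period trend gives I the larger value.
For reference (kJ/mol): C 122, Al 42, Te 190, I 295, Bi 91.
So from highest to lowest: I > Te > C > Bi > Al.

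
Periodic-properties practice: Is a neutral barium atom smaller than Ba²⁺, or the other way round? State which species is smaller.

Ba²⁺

Forming Ba²⁺ removes 2 electrons from Ba. Fewer electrons for the same nuclear charge means less shielding and a higher Z_eff on the remaining electrons, and for main-group metals the entire outer shell is lost.
A cation is smaller than its parent atom: Ba²⁺ < Ba.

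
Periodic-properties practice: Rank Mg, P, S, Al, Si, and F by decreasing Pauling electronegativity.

F, S, P, Si, Al, Mg

F is in period 2, group 17; Mg is in period 3, group 2; Al is in period 3, group 13; Si is in period 3, group 14; P is in period 3, group 15; S is in period 3, group 16.
Electronegativity increases across a period and decreases down a group, tracking effective nuclear charge and atomic size.
These span different periods and groups, so the two trends combine.
Al > Mg: both are in period 3; the period trend gives Al the larger value.
Si > Al: both are in period 3; the period trend gives Si the larger value.
P > Si: P lies to the right of Si in period 3, so the across-period effect alone puts P higher.
S > P: both are in period 3; the period trend gives S the larger value.
F > S: both effects reinforce here, so F is clearly the higher of the two.
Approximate values (Pauling): F 3.98, Mg 1.31, Al 1.61, Si 1.90, P 2.19, S 2.58.
So from highest to lowest: F > S > P > Si > Al > Mg.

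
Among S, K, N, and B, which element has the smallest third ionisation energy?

After 2 electrons have been removed, what remains? S²⁺ still has 4 valence electrons; K²⁺ is already 1 electron into the core; N²⁺ still has 3 valence electrons; B²⁺ still has 1 valence electron.
Usually core removal costs more than valence removal, but here the competition is close: a tightly held n=2 valence electron can cost more to remove than an n=3 core electron, so the actual values have to decide it.
Valence configurations: S²⁺ [Ne]3s²3p², N²⁺ [He]2s²2p¹, B²⁺ [He]2s¹.
Approximate IE_3 values (kJ/mol): S 3357, K 4420, N 4578, B 3660.
Overall IE_3 order: S < B < K < N.

S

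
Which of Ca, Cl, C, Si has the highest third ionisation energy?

IE_3 is the cost of taking one more electron from the +2 cation: Ca²⁺ is the bare [Ar] core; Cl²⁺ still has 5 valence electrons; C²⁺ still has 2 valence electrons; Si²⁺ still has 2 valence electrons.
Core electrons are held far more tightly than valence electrons, so Ca tops the IE_3 order.
Valence configurations: Cl²⁺ [Ne]3s²3p³, C²⁺ [He]2s², Si²⁺ [Ne]3s².
Tabulated IE_3 (kJ/mol): Ca 4912, Cl 3822, C 4620, Si 3232.
Overall IE_3 order: Si < Cl < C < Ca.

Ca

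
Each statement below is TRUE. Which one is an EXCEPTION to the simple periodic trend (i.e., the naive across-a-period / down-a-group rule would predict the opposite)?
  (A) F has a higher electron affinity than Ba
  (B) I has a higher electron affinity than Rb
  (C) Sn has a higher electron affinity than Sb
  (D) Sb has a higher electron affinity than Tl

The general trend: electron affinity increases across a period and decreases down a group.
(A) F (period 2, group 17) vs Ba (period 6, group 2): the stated order agrees with the simple trend.
(B) I (period 5, group 17) vs Rb (period 5, group 1): the stated order agrees with the simple trend.
(C) Sn (period 5, group 14) vs Sb (period 5, group 15): the stated order contradicts the simple trend.
(D) Sb (period 5, group 15) vs Tl (period 6, group 13): the stated order agrees with the simple trend.
The exception is (C): adding an electron to Sb's half-filled 5p³ is unfavourable, so Sn has the more exothermic EA.

(C)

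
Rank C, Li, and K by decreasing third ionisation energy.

Li > C > K

After 2 electrons have been removed, what remains? C²⁺ still has 2 valence electrons; Li²⁺ is already 1 electron into the core; K²⁺ is already 1 electron into the core.
Usually core removal costs more than valence removal, but here the competition is close: a tightly held n=2 valence electron can cost more to remove than an n=3 core electron, so the actual values have to decide it.
Approximate IE_3 values (kJ/mol): C 4620, Li 11815, K 4420.
Overall IE_3 order: K < C < Li.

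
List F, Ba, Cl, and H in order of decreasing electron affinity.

Cl, F, H, Ba

H is in period 1, group 1; F is in period 2, group 17; Cl is in period 3, group 17; Ba is in period 6, group 2.
EA tends to increase across a period and decrease down a group, though the pattern is less regular than for IE or radius.
Here both period and group differ, so the two effects have to be weighed against each other.
H > Ba: the two effects oppose for this pair; the down-group effect wins (73 vs 14 kJ/mol).
F > H: the two effects oppose for this pair; the across-period effect wins (328 vs 73 kJ/mol).
Cl > F: this pair runs against the simple trend — see the exception note.
Note the exception: Cl has a higher electron affinity than F, contrary to the simple trend — F's small 2p subshell makes the incoming electron feel strong e⁻–e⁻ repulsion, so Cl actually releases more energy on gaining an electron.
Tabulated electron affinity (kJ/mol): H 73, F 328, Cl 349, Ba 14.
So from highest to lowest: Cl > F > H > Ba.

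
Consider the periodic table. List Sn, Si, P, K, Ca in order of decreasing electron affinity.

Si is in period 3, group 14; P is in period 3, group 15; K is in period 4, group 1; Ca is in period 4, group 2; Sn is in period 5, group 14.
Adding an electron releases more energy for atoms nearer the top right (short of the noble gases).
Neither a single period nor a single group — weigh both effects.
K > Ca: this pair runs against the simple trend — see the exception note.
P > K: both effects reinforce here, so P is clearly the higher of the two.
Sn > P: this pair runs against the simple trend — see the exception note.
Si > Sn: Si sits above Sn in group 14, so the down-group effect alone puts Si higher.
Note the exception: K has a higher electron affinity than Ca, contrary to the simple trend — adding an electron to Ca (ns²) has to open a new, higher-energy np subshell, which is unfavourable.
Note the exception: Sn has a higher electron affinity than P, contrary to the simple trend — adding an electron to P's half-filled np³ subshell costs electron-pairing energy.
Note the exception: Si has a higher electron affinity than P, contrary to the simple trend — adding an electron to P's half-filled 3p³ is unfavourable, so Si (3p²) has the more exothermic EA.
For reference (kJ/mol): Si 134, P 72, K 48, Ca 2, Sn 107.
So from highest to lowest: Si > Sn > P > K > Ca.

Si > Sn > P > K > Ca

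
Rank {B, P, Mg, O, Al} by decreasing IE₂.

O > B > P > Al > Mg

After 1 electron has been removed, what remains? B⁺ still has 2 valence electrons; P⁺ still has 4 valence electrons; Mg⁺ still has 1 valence electron; O⁺ still has 5 valence electrons; Al⁺ still has 2 valence electrons.
All are still removing valence electrons, so compare the +1 ions as you would atoms: IE_2 generally rises across a period (higher Z_eff) and falls down a group (larger shell), subject to the usual subshell exceptions.
Valence configurations: B⁺ [He]2s², P⁺ [Ne]3s²3p², Mg⁺ [Ne]3s¹, O⁺ [He]2s²2p³, Al⁺ [Ne]3s².
Tabulated IE_2 (kJ/mol): B 2427, P 1907, Mg 1451, O 3388, Al 1817.
Putting it together, IE_2: Mg < Al < P < B < O.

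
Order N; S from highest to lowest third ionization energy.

N > S

Consider each +2 ion: N²⁺ still has 3 valence electrons; S²⁺ still has 4 valence electrons.
All are still removing valence electrons, so compare the +2 ions as you would atoms: IE_3 generally rises across a period (higher Z_eff) and falls down a group (larger shell), subject to the usual subshell exceptions.
Valence configurations: N²⁺ [He]2s²2p¹, S²⁺ [Ne]3s²3p².
Tabulated IE_3 (kJ/mol): N 4578, S 3357.
Hence IE_3: S < N.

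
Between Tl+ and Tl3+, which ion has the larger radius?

Tl+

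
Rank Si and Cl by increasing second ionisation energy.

Si < Cl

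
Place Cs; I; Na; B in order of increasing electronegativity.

Cs < Na < B < I

B is in period 2, group 13; Na is in period 3, group 1; I is in period 5, group 17; Cs is in period 6, group 1.
Smaller atoms with higher effective nuclear charge are more electronegative.
These span different periods and groups, so the two trends combine.
Na > Cs: they share group 1; the group trend gives Na the larger value.
B > Na: relative to Na, both the across-period and down-group shifts push B's electronegativity up.
I > B: period and group pull opposite ways; the across-period shift dominates (2.66 vs 2.04).
For reference (Pauling): B 2.04, Na 0.93, I 2.66, Cs 0.79.
So from lowest to highest: Cs < Na < B < I.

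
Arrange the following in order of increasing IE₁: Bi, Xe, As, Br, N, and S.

Bi < As < S < Br < Xe < N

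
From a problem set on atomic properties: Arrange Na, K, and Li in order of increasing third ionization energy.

After 2 electrons have been removed, what remains? Na²⁺ is already 1 electron into the core; K²⁺ is already 1 electron into the core; Li²⁺ is already 1 electron into the core.
All of these are removing an electron from a noble-gas core or deeper; the smaller core (lower principal quantum number) is held far more tightly, and within a period the higher nuclear charge binds the same core more tightly.
Tabulated IE_3 (kJ/mol): Na 6910, K 4420, Li 11815.
Putting it together, IE_3: K < Na < Li.

K, Na, Li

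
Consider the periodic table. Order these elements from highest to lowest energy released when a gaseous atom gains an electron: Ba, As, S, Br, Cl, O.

O is in period 2, group 16; S is in period 3, group 16; Cl is in period 3, group 17; As is in period 4, group 15; Br is in period 4, group 17; Ba is in period 6, group 2.
Atoms with high Z_eff and room in the valence shell (especially the halogens) have the most exothermic electron affinities.
Here both period and group differ, so the two effects have to be weighed against each other.
As > Ba: relative to Ba, both the across-period and down-group shifts push As's electron affinity up.
O > As: both effects reinforce here, so O is clearly the higher of the two.
S > O: this pair runs against the simple trend — see the exception note.
Br > S: the two effects oppose for this pair; the across-period effect wins (325 vs 200 kJ/mol).
Cl > Br: they share group 17; the group trend gives Cl the larger value.
Note the exception: S has a higher electron affinity than O, contrary to the simple trend — the compact 2p subshell of O repels the added electron more than S's larger 3p does.
Tabulated electron affinity (kJ/mol): O 141, S 200, Cl 349, As 78, Br 325, Ba 14.
So from highest to lowest: Cl > Br > S > O > As > Ba.

Cl > Br > S > O > As > Ba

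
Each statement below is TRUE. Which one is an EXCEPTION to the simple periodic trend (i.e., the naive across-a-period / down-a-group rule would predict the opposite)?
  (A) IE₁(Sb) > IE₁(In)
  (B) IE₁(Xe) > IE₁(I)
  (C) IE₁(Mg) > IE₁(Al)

(C)

The general trend: first ionisation energy increases across a period and decreases down a group.
(A) Sb (period 5, group 15) vs In (period 5, group 13): the stated order agrees with the simple trend.
(B) Xe (period 5, group 18) vs I (period 5, group 17): the stated order agrees with the simple trend.
(C) Mg (period 3, group 2) vs Al (period 3, group 13): the stated order contradicts the simple trend.
The exception is (C): Al's single 3p electron is easier to remove than one from Mg's filled 3s².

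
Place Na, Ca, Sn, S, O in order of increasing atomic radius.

Atomic radius shrinks across a period as nuclear charge pulls the same shell inward, and grows down a group as new shells are added.
These span different periods and groups, so the two trends combine.
S > O: they share group 16; the group trend gives S the larger value.
Sn > S: both effects reinforce here, so Sn is clearly the larger of the two.
Na > Sn: the two effects oppose for this pair; the across-period effect wins (155 vs 140 pm).
Ca > Na: the two effects oppose for this pair; the down-group effect wins (171 vs 155 pm).
Tabulated atomic radius (pm): O 63, Na 155, S 103, Ca 171, Sn 140.
So from smallest to largest: O < S < Sn < Na < Ca.

O < S < Sn < Na < Ca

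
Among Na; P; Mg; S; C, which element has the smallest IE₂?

The second ionization energy removes an electron from the +1 ion. For each element: Na⁺ is the bare [Ne] core; P⁺ still has 4 valence electrons; Mg⁺ still has 1 valence electron; S⁺ still has 5 valence electrons; C⁺ still has 3 valence electrons.
Pulling an electron out of a noble-gas core costs far more than removing a remaining valence electron, so Na sits at the high end of IE_2.
Valence configurations: P⁺ [Ne]3s²3p², Mg⁺ [Ne]3s¹, S⁺ [Ne]3s²3p³, C⁺ [He]2s²2p¹.
The numbers (kJ/mol): Na 4562, P 1907, Mg 1451, S 2252, C 2353.
Overall IE_2 order: Mg < P < S < C < Na.

Mg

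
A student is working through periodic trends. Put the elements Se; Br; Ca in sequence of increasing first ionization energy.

Ca is in period 4, group 2; Se is in period 4, group 16; Br is in period 4, group 17.
First ionization energy rises across a period (greater Z_eff holds electrons more tightly) and falls down a group (valence electrons are farther from the nucleus).
All lie in period 4, so first ionization energy increases left to right.
So from lowest to highest: Ca < Se < Br.

Ca, Se, Br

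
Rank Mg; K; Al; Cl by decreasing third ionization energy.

Mg > K > Cl > Al

IE_3 is the cost of taking one more electron from the +2 cation: Mg²⁺ is the bare [Ne] core; K²⁺ is already 1 electron into the core; Al²⁺ still has 1 valence electron; Cl²⁺ still has 5 valence electrons.
Core electrons are held far more tightly than valence electrons, so K and Mg top the IE_3 order.
Valence configurations: Al²⁺ [Ne]3s¹, Cl²⁺ [Ne]3s²3p³.
Approximate IE_3 values (kJ/mol): Mg 7733, K 4420, Al 2745, Cl 3822.
Putting it together, IE_3: Al < Cl < K < Mg.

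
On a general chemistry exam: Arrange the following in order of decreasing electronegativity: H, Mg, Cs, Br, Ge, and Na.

Br, H, Ge, Mg, Na, Cs

H is in period 1, group 1; Na is in period 3, group 1; Mg is in period 3, group 2; Ge is in period 4, group 14; Br is in period 4, group 17; Cs is in period 6, group 1.
Smaller atoms with higher effective nuclear charge are more electronegative.
Here both period and group differ, so the two effects have to be weighed against each other.
Na > Cs: they share group 1; the group trend gives Na the larger value.
Mg > Na: Mg lies to the right of Na in period 3, so the across-period effect alone puts Mg higher.
Ge > Mg: the two effects oppose for this pair; the across-period effect wins (2.01 vs 1.31).
H > Ge: period and group pull opposite ways; the down-group shift dominates (2.20 vs 2.01).
Br > H: the two effects oppose for this pair; the across-period effect wins (2.96 vs 2.20).
For reference (Pauling): H 2.20, Na 0.93, Mg 1.31, Ge 2.01, Br 2.96, Cs 0.79.
So from highest to lowest: Br > H > Ge > Mg > Na > Cs.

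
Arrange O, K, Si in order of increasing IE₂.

Si < K < O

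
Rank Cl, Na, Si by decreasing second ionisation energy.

Na > Cl > Si

IE_2 is the cost of taking one more electron from the +1 cation: Cl⁺ still has 6 valence electrons; Na⁺ is the bare [Ne] core; Si⁺ still has 3 valence electrons.
Breaking into a closed-shell core is much more expensive than removing a leftover valence electron — Na has the largest IE_2 here.
Valence configurations: Cl⁺ [Ne]3s²3p⁴, Si⁺ [Ne]3s²3p¹.
Tabulated IE_2 (kJ/mol): Cl 2298, Na 4562, Si 1577.
So the second ionization energies run Si < Cl < Na.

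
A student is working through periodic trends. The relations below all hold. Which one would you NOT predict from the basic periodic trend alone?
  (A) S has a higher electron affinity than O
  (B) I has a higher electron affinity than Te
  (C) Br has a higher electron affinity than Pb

The general trend: electron affinity increases across a period and decreases down a group.
(A) S (period 3, group 16) vs O (period 2, group 16): the stated order contradicts the simple trend.
(B) I (period 5, group 17) vs Te (period 5, group 16): the stated order agrees with the simple trend.
(C) Br (period 4, group 17) vs Pb (period 6, group 14): the stated order agrees with the simple trend.
The exception is (A): the compact 2p subshell of O repels the added electron more than S's larger 3p does.

(A)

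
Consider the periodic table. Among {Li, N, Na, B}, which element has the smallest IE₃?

After 2 electrons have been removed, what remains? Li²⁺ is already 1 electron into the core; N²⁺ still has 3 valence electrons; Na²⁺ is already 1 electron into the core; B²⁺ still has 1 valence electron.
Pulling an electron out of a noble-gas core costs far more than removing a remaining valence electron, so Na and Li sit at the high end of IE_3.
Valence configurations: N²⁺ [He]2s²2p¹, B²⁺ [He]2s¹.
Approximate IE_3 values (kJ/mol): Li 11815, N 4578, Na 6910, B 3660.
Putting it together, IE_3: B < N < Na < Li.

B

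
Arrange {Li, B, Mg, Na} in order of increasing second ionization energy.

Mg < B < Na < Li

After 1 electron has been removed, what remains? Li⁺ is the bare [He] core; B⁺ still has 2 valence electrons; Mg⁺ still has 1 valence electron; Na⁺ is the bare [Ne] core.
Pulling an electron out of a noble-gas core costs far more than removing a remaining valence electron, so Na and Li sit at the high end of IE_2.
Valence configurations: B⁺ [He]2s², Mg⁺ [Ne]3s¹.
The numbers (kJ/mol): Li 7298, B 2427, Mg 1451, Na 4562.
Putting it together, IE_2: Mg < B < Na < Li.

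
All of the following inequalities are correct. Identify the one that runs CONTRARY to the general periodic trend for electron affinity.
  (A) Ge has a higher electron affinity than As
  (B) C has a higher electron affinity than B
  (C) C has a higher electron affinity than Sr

(A)

The general trend: electron affinity increases across a period and decreases down a group.
(A) Ge (period 4, group 14) vs As (period 4, group 15): the stated order contradicts the simple trend.
(B) C (period 2, group 14) vs B (period 2, group 13): the stated order agrees with the simple trend.
(C) C (period 2, group 14) vs Sr (period 5, group 2): the stated order agrees with the simple trend.
The exception is (A): adding an electron to As's half-filled 4p³ is unfavourable, so Ge (4p²) has the more exothermic EA.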